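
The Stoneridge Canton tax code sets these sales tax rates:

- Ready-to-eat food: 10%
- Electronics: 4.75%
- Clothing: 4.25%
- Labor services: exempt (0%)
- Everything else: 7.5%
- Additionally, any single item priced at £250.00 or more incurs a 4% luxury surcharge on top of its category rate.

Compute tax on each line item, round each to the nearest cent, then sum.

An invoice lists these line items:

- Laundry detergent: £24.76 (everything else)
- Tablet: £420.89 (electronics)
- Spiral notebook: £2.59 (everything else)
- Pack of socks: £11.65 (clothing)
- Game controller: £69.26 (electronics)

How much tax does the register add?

Laundry detergent £24.76: everything else → 7.5% → £1.86
Tablet £420.89: electronics → 4.75% + 4% surcharge = 8.75% → £36.83
Spiral notebook £2.59: everything else → 7.5% → £0.19
Pack of socks £11.65: clothing → 4.25% → £0.50
Game controller £69.26: electronics → 4.75% → £3.29
Total tax = £1.86 + £36.83 + £0.19 + £0.50 + £3.29 = £42.67

£42.67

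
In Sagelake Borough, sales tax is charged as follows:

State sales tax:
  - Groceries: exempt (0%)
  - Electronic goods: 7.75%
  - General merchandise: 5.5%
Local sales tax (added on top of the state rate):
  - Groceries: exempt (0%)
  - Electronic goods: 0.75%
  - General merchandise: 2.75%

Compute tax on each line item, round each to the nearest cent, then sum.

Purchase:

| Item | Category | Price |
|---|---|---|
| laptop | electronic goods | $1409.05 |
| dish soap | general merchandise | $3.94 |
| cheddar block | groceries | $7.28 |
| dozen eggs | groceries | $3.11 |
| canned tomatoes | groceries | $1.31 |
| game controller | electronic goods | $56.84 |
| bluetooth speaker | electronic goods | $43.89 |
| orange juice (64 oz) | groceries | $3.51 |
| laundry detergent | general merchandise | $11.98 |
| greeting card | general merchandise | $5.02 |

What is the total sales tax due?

$130.06

Laptop $1409.05: electronic goods → 7.75% + 0.75% local = 8.5% → $119.77
Dish soap $3.94: general merchandise → 5.5% + 2.75% local = 8.25% → $0.33
Cheddar block $7.28: groceries → 0% + 0% local = 0% → $0.00
Dozen eggs $3.11: groceries → 0% + 0% local = 0% → $0.00
Canned tomatoes $1.31: groceries → 0% + 0% local = 0% → $0.00
Game controller $56.84: electronic goods → 7.75% + 0.75% local = 8.5% → $4.83
Bluetooth speaker $43.89: electronic goods → 7.75% + 0.75% local = 8.5% → $3.73
Orange juice (64 oz) $3.51: groceries → 0% + 0% local = 0% → $0.00
Laundry detergent $11.98: general merchandise → 5.5% + 2.75% local = 8.25% → $0.99
Greeting card $5.02: general merchandise → 5.5% + 2.75% local = 8.25% → $0.41
Total tax = $119.77 + $0.33 + $4.83 + $3.73 + $0.99 + $0.41 = $130.06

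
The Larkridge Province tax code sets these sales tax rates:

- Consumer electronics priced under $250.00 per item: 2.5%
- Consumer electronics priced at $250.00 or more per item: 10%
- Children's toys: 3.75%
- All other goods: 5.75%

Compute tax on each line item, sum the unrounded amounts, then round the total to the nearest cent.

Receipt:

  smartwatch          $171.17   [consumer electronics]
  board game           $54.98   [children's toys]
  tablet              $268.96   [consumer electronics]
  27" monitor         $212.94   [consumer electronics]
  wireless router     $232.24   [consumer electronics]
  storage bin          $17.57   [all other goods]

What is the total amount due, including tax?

$1003.24

Smartwatch $171.17: consumer electronics, under $250.00 → 2.5% → $4.27925
Board game $54.98: children's toys → 3.75% → $2.06175
Tablet $268.96: consumer electronics, $250.00 or more → 10% → $26.896
27" monitor $212.94: consumer electronics, under $250.00 → 2.5% → $5.3235
Wireless router $232.24: consumer electronics, under $250.00 → 2.5% → $5.806
Storage bin $17.57: all other goods → 5.75% → $1.010275
Subtotal = $957.86; unrounded tax = $45.376775 → $45.38; total due = $1003.24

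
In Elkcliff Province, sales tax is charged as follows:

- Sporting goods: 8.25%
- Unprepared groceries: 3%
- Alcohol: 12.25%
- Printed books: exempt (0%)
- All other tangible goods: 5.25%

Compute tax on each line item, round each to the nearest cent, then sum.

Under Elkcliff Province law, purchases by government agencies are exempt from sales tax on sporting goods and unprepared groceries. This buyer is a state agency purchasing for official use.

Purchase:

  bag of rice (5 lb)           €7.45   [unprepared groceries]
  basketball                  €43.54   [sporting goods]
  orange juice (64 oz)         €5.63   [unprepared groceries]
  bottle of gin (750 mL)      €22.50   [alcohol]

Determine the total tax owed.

Bag of rice (5 lb) €7.45: unprepared groceries, buyer-exempt → 0% → €0.00
Basketball €43.54: sporting goods, buyer-exempt → 0% → €0.00
Orange juice (64 oz) €5.63: unprepared groceries, buyer-exempt → 0% → €0.00
Bottle of gin (750 mL) €22.50: alcohol → 12.25% → €2.76
Total tax = €2.76

€2.76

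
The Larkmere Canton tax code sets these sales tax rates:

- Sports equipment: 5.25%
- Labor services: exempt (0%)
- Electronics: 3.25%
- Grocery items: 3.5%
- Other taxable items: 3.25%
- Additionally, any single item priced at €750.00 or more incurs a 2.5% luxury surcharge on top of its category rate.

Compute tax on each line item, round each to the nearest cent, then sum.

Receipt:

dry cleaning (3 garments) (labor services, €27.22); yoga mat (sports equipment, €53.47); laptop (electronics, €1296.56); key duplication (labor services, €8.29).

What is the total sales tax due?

Dry cleaning (3 garments) €27.22: labor services → 0% → €0.00
Yoga mat €53.47: sports equipment → 5.25% → €2.81
Laptop €1296.56: electronics → 3.25% + 2.5% surcharge = 5.75% → €74.55
Key duplication €8.29: labor services → 0% → €0.00
Total tax = €2.81 + €74.55 = €77.36

€77.36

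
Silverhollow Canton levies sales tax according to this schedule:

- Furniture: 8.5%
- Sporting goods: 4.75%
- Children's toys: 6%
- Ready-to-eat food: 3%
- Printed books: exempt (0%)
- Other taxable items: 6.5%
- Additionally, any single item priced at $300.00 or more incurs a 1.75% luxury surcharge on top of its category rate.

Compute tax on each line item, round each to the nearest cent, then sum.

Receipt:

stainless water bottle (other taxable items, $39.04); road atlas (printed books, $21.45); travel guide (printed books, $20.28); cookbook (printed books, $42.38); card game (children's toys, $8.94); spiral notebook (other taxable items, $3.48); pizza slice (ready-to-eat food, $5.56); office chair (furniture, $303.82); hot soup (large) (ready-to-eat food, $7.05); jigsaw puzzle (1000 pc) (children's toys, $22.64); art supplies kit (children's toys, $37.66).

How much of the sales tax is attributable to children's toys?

Card game $8.94: children's toys → 6% → $0.54
Jigsaw puzzle (1000 pc) $22.64: children's toys → 6% → $1.36
Art supplies kit $37.66: children's toys → 6% → $2.26
Tax on children's toys = $0.54 + $1.36 + $2.26 = $4.16

$4.16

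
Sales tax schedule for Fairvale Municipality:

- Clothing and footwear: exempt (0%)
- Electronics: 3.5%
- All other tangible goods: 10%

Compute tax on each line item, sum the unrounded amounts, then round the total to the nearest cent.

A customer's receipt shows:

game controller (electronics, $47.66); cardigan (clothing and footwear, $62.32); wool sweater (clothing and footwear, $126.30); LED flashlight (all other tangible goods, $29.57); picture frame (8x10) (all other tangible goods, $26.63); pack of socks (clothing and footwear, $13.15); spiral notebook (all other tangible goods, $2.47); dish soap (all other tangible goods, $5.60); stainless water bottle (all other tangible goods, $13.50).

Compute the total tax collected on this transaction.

Game controller $47.66: electronics → 3.5% → $1.6681
Cardigan $62.32: clothing and footwear → 0% → $0.00
Wool sweater $126.30: clothing and footwear → 0% → $0.00
LED flashlight $29.57: all other tangible goods → 10% → $2.957
Picture frame (8x10) $26.63: all other tangible goods → 10% → $2.663
Pack of socks $13.15: clothing and footwear → 0% → $0.00
Spiral notebook $2.47: all other tangible goods → 10% → $0.247
Dish soap $5.60: all other tangible goods → 10% → $0.56
Stainless water bottle $13.50: all other tangible goods → 10% → $1.35
Unrounded tax sum = $9.4451 → $9.45

$9.45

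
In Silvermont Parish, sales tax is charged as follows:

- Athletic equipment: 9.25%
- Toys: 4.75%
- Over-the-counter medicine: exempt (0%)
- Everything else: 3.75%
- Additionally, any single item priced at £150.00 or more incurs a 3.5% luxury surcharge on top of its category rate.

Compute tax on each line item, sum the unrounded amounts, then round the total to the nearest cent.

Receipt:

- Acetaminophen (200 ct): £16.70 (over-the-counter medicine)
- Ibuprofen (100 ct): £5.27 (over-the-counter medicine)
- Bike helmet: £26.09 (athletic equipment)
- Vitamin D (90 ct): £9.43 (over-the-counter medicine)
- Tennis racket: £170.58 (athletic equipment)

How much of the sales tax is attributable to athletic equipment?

£24.16

Bike helmet £26.09: athletic equipment → 9.25% → £2.413325
Tennis racket £170.58: athletic equipment → 9.25% + 3.5% surcharge = 12.75% → £21.74895
Tax on athletic equipment: unrounded sum = £24.162275 → £24.16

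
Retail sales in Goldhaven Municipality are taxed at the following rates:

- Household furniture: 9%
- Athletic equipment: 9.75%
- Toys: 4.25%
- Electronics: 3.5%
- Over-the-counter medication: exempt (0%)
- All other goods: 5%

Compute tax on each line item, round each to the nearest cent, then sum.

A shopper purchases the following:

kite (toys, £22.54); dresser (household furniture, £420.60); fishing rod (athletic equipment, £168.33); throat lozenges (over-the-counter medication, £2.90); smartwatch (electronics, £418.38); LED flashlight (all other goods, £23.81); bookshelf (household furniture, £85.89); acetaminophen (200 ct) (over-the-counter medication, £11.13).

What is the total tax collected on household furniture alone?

Dresser £420.60: household furniture → 9% → £37.85
Bookshelf £85.89: household furniture → 9% → £7.73
Tax on household furniture = £37.85 + £7.73 = £45.58

£45.58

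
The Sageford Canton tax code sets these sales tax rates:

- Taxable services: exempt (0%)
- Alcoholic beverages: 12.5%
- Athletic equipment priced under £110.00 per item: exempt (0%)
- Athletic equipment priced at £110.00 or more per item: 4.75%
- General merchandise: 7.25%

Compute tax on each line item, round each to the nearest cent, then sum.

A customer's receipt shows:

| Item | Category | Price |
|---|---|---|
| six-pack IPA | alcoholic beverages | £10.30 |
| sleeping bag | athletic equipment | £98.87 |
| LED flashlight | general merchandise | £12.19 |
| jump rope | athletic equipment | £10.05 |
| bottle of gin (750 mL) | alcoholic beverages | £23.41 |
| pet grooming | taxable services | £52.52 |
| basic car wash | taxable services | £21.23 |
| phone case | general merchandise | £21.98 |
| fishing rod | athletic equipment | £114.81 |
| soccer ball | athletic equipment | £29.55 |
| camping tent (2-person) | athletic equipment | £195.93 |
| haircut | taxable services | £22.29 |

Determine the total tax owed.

£21.45

Six-pack IPA £10.30: alcoholic beverages → 12.5% → £1.29
Sleeping bag £98.87: athletic equipment, under £110.00 → 0% → £0.00
LED flashlight £12.19: general merchandise → 7.25% → £0.88
Jump rope £10.05: athletic equipment, under £110.00 → 0% → £0.00
Bottle of gin (750 mL) £23.41: alcoholic beverages → 12.5% → £2.93
Pet grooming £52.52: taxable services → 0% → £0.00
Basic car wash £21.23: taxable services → 0% → £0.00
Phone case £21.98: general merchandise → 7.25% → £1.59
Fishing rod £114.81: athletic equipment, £110.00 or more → 4.75% → £5.45
Soccer ball £29.55: athletic equipment, under £110.00 → 0% → £0.00
Camping tent (2-person) £195.93: athletic equipment, £110.00 or more → 4.75% → £9.31
Haircut £22.29: taxable services → 0% → £0.00
Total tax = £1.29 + £0.88 + £2.93 + £1.59 + £5.45 + £9.31 = £21.45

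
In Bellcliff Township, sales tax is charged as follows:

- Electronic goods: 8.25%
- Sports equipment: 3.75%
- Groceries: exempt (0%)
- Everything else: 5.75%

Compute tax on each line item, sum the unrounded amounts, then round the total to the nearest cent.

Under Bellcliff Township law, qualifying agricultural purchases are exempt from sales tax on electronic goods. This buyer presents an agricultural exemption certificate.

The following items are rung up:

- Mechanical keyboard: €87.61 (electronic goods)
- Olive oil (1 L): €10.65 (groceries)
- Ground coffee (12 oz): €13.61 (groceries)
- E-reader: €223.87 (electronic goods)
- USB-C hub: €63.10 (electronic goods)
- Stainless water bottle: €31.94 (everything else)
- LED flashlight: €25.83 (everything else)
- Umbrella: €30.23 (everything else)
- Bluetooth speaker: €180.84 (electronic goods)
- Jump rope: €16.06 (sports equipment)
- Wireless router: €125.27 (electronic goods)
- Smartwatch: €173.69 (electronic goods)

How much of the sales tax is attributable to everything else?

Stainless water bottle €31.94: everything else → 5.75% → €1.83655
LED flashlight €25.83: everything else → 5.75% → €1.485225
Umbrella €30.23: everything else → 5.75% → €1.738225
Tax on everything else: unrounded sum = €5.06 → €5.06

€5.06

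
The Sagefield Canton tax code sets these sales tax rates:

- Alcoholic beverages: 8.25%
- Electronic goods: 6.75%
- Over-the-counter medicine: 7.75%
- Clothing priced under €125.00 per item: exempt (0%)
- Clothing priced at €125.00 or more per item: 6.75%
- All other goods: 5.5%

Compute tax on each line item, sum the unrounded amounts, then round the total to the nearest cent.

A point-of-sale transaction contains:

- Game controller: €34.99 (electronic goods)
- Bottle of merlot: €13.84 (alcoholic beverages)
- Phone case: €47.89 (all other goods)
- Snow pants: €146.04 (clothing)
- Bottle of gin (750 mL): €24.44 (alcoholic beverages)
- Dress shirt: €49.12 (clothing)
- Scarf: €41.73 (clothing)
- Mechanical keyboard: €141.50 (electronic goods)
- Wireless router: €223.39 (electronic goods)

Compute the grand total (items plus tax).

Game controller €34.99: electronic goods → 6.75% → €2.361825
Bottle of merlot €13.84: alcoholic beverages → 8.25% → €1.1418
Phone case €47.89: all other goods → 5.5% → €2.63395
Snow pants €146.04: clothing, €125.00 or more → 6.75% → €9.8577
Bottle of gin (750 mL) €24.44: alcoholic beverages → 8.25% → €2.0163
Dress shirt €49.12: clothing, under €125.00 → 0% → €0.00
Scarf €41.73: clothing, under €125.00 → 0% → €0.00
Mechanical keyboard €141.50: electronic goods → 6.75% → €9.55125
Wireless router €223.39: electronic goods → 6.75% → €15.078825
Subtotal = €722.94; unrounded tax = €42.64165 → €42.64; total due = €765.58

€765.58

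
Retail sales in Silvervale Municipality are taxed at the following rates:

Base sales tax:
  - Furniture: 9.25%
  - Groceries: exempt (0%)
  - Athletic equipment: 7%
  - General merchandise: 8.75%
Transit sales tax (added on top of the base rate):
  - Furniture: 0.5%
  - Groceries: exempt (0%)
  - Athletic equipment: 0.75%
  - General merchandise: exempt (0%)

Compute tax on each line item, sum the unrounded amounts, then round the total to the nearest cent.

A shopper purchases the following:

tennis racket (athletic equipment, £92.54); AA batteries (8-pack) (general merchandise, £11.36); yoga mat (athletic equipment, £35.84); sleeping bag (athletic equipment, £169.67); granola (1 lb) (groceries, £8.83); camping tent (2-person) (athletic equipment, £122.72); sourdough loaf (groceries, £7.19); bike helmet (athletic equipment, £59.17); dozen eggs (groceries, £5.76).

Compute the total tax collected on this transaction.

Tennis racket £92.54: athletic equipment → 7% + 0.75% transit = 7.75% → £7.17185
AA batteries (8-pack) £11.36: general merchandise → 8.75% + 0% transit = 8.75% → £0.994
Yoga mat £35.84: athletic equipment → 7% + 0.75% transit = 7.75% → £2.7776
Sleeping bag £169.67: athletic equipment → 7% + 0.75% transit = 7.75% → £13.149425
Granola (1 lb) £8.83: groceries → 0% + 0% transit = 0% → £0.00
Camping tent (2-person) £122.72: athletic equipment → 7% + 0.75% transit = 7.75% → £9.5108
Sourdough loaf £7.19: groceries → 0% + 0% transit = 0% → £0.00
Bike helmet £59.17: athletic equipment → 7% + 0.75% transit = 7.75% → £4.585675
Dozen eggs £5.76: groceries → 0% + 0% transit = 0% → £0.00
Unrounded tax sum = £38.18935 → £38.19

£38.19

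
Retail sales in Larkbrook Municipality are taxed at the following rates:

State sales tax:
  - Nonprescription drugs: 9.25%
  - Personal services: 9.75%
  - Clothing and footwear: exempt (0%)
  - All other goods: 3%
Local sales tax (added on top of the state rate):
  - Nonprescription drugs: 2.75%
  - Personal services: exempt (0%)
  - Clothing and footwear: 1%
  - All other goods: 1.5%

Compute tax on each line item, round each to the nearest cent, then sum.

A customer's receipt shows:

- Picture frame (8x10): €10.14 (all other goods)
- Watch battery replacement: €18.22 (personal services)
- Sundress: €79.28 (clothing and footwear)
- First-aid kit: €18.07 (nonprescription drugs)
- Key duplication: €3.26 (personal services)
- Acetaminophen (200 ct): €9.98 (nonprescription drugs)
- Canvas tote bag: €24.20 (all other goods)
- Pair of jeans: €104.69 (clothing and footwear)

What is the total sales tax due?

Picture frame (8x10) €10.14: all other goods → 3% + 1.5% local = 4.5% → €0.46
Watch battery replacement €18.22: personal services → 9.75% + 0% local = 9.75% → €1.78
Sundress €79.28: clothing and footwear → 0% + 1% local = 1% → €0.79
First-aid kit €18.07: nonprescription drugs → 9.25% + 2.75% local = 12% → €2.17
Key duplication €3.26: personal services → 9.75% + 0% local = 9.75% → €0.32
Acetaminophen (200 ct) €9.98: nonprescription drugs → 9.25% + 2.75% local = 12% → €1.20
Canvas tote bag €24.20: all other goods → 3% + 1.5% local = 4.5% → €1.09
Pair of jeans €104.69: clothing and footwear → 0% + 1% local = 1% → €1.05
Total tax = €0.46 + €1.78 + €0.79 + €2.17 + €0.32 + €1.20 + €1.09 + €1.05 = €8.86

€8.86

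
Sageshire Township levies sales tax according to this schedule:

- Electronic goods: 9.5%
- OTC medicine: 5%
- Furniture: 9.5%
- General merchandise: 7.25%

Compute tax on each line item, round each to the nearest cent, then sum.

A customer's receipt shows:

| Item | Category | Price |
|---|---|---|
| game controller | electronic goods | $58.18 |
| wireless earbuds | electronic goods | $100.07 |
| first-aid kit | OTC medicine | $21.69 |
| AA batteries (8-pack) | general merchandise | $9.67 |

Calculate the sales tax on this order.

Game controller $58.18: electronic goods → 9.5% → $5.53
Wireless earbuds $100.07: electronic goods → 9.5% → $9.51
First-aid kit $21.69: OTC medicine → 5% → $1.08
AA batteries (8-pack) $9.67: general merchandise → 7.25% → $0.70
Total tax = $5.53 + $9.51 + $1.08 + $0.70 = $16.82

$16.82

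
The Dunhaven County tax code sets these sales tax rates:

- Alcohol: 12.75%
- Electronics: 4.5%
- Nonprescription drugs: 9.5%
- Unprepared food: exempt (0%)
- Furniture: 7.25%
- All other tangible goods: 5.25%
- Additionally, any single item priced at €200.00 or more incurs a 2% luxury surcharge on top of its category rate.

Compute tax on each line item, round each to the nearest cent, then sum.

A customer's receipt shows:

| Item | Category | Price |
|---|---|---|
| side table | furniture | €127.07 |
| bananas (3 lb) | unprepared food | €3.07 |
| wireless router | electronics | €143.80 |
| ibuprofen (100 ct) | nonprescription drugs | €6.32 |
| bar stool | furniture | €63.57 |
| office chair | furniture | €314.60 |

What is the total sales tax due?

€49.99

Side table €127.07: furniture → 7.25% → €9.21
Bananas (3 lb) €3.07: unprepared food → 0% → €0.00
Wireless router €143.80: electronics → 4.5% → €6.47
Ibuprofen (100 ct) €6.32: nonprescription drugs → 9.5% → €0.60
Bar stool €63.57: furniture → 7.25% → €4.61
Office chair €314.60: furniture → 7.25% + 2% surcharge = 9.25% → €29.10
Total tax = €9.21 + €6.47 + €0.60 + €4.61 + €29.10 = €49.99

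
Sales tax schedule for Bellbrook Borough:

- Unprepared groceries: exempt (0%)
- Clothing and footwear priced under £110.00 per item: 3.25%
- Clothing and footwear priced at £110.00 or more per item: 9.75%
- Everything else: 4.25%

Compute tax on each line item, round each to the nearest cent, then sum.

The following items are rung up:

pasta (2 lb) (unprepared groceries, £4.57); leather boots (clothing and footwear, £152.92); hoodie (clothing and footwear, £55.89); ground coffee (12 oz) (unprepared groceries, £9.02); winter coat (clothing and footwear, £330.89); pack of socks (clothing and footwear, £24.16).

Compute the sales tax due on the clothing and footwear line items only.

£49.78

Leather boots £152.92: clothing and footwear, £110.00 or more → 9.75% → £14.91
Hoodie £55.89: clothing and footwear, under £110.00 → 3.25% → £1.82
Winter coat £330.89: clothing and footwear, £110.00 or more → 9.75% → £32.26
Pack of socks £24.16: clothing and footwear, under £110.00 → 3.25% → £0.79
Tax on clothing and footwear = £14.91 + £1.82 + £32.26 + £0.79 = £49.78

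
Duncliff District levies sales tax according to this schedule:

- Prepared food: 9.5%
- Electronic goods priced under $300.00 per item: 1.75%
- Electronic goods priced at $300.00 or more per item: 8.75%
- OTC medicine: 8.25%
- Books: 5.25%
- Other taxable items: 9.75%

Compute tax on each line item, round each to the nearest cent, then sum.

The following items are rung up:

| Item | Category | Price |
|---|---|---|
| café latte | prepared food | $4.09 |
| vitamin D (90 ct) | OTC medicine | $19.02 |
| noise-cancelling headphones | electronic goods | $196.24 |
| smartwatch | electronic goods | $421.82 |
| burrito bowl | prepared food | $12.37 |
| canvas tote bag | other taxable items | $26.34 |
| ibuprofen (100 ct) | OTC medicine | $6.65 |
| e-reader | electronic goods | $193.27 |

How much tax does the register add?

Café latte $4.09: prepared food → 9.5% → $0.39
Vitamin D (90 ct) $19.02: OTC medicine → 8.25% → $1.57
Noise-cancelling headphones $196.24: electronic goods, under $300.00 → 1.75% → $3.43
Smartwatch $421.82: electronic goods, $300.00 or more → 8.75% → $36.91
Burrito bowl $12.37: prepared food → 9.5% → $1.18
Canvas tote bag $26.34: other taxable items → 9.75% → $2.57
Ibuprofen (100 ct) $6.65: OTC medicine → 8.25% → $0.55
E-reader $193.27: electronic goods, under $300.00 → 1.75% → $3.38
Total tax = $0.39 + $1.57 + $3.43 + $36.91 + $1.18 + $2.57 + $0.55 + $3.38 = $49.98

$49.98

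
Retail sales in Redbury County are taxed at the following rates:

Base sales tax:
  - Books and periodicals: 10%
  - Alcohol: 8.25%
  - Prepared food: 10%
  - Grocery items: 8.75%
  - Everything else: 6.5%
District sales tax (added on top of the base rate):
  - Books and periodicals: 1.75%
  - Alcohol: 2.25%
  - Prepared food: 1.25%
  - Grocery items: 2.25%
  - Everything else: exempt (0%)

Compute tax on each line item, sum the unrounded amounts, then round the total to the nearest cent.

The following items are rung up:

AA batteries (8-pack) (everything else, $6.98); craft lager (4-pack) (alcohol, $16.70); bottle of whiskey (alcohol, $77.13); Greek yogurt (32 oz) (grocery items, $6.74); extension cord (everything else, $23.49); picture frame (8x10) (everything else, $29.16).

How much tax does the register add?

$14.47

AA batteries (8-pack) $6.98: everything else → 6.5% + 0% district = 6.5% → $0.4537
Craft lager (4-pack) $16.70: alcohol → 8.25% + 2.25% district = 10.5% → $1.7535
Bottle of whiskey $77.13: alcohol → 8.25% + 2.25% district = 10.5% → $8.09865
Greek yogurt (32 oz) $6.74: grocery items → 8.75% + 2.25% district = 11% → $0.7414
Extension cord $23.49: everything else → 6.5% + 0% district = 6.5% → $1.52685
Picture frame (8x10) $29.16: everything else → 6.5% + 0% district = 6.5% → $1.8954
Unrounded tax sum = $14.4695 → $14.47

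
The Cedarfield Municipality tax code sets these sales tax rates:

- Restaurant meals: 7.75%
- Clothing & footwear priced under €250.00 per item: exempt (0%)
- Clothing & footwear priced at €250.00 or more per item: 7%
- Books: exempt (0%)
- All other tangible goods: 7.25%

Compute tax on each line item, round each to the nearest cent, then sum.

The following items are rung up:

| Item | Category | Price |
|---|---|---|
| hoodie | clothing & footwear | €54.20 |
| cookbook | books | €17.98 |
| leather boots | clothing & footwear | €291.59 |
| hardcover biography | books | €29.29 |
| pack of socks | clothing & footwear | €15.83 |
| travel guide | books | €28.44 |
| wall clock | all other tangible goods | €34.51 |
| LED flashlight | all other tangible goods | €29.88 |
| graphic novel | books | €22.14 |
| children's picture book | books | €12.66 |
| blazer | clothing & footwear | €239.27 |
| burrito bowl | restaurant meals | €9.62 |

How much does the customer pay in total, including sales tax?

Hoodie €54.20: clothing & footwear, under €250.00 → 0% → €0.00
Cookbook €17.98: books → 0% → €0.00
Leather boots €291.59: clothing & footwear, €250.00 or more → 7% → €20.41
Hardcover biography €29.29: books → 0% → €0.00
Pack of socks €15.83: clothing & footwear, under €250.00 → 0% → €0.00
Travel guide €28.44: books → 0% → €0.00
Wall clock €34.51: all other tangible goods → 7.25% → €2.50
LED flashlight €29.88: all other tangible goods → 7.25% → €2.17
Graphic novel €22.14: books → 0% → €0.00
Children's picture book €12.66: books → 0% → €0.00
Blazer €239.27: clothing & footwear, under €250.00 → 0% → €0.00
Burrito bowl €9.62: restaurant meals → 7.75% → €0.75
Subtotal = €785.41; tax = €25.83; total due = €811.24

€811.24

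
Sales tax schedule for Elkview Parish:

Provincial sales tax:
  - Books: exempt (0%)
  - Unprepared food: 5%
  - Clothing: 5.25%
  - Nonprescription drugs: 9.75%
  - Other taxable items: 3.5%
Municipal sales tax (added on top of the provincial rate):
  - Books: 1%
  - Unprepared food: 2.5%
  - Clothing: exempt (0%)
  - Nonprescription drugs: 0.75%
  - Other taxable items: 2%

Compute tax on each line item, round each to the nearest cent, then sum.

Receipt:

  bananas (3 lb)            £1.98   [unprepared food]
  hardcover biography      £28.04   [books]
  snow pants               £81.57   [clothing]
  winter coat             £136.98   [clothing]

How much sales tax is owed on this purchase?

£11.90

Bananas (3 lb) £1.98: unprepared food → 5% + 2.5% municipal = 7.5% → £0.15
Hardcover biography £28.04: books → 0% + 1% municipal = 1% → £0.28
Snow pants £81.57: clothing → 5.25% + 0% municipal = 5.25% → £4.28
Winter coat £136.98: clothing → 5.25% + 0% municipal = 5.25% → £7.19
Total tax = £0.15 + £0.28 + £4.28 + £7.19 = £11.90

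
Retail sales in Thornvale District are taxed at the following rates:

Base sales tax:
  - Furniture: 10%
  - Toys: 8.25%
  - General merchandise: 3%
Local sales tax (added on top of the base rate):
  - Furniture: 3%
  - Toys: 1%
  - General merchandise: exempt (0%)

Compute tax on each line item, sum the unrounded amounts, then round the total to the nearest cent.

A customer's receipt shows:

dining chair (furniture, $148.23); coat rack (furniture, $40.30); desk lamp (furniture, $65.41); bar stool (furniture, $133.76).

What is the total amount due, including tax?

$438.10

Dining chair $148.23: furniture → 10% + 3% local = 13% → $19.2699
Coat rack $40.30: furniture → 10% + 3% local = 13% → $5.239
Desk lamp $65.41: furniture → 10% + 3% local = 13% → $8.5033
Bar stool $133.76: furniture → 10% + 3% local = 13% → $17.3888
Subtotal = $387.70; unrounded tax = $50.401 → $50.40; total due = $438.10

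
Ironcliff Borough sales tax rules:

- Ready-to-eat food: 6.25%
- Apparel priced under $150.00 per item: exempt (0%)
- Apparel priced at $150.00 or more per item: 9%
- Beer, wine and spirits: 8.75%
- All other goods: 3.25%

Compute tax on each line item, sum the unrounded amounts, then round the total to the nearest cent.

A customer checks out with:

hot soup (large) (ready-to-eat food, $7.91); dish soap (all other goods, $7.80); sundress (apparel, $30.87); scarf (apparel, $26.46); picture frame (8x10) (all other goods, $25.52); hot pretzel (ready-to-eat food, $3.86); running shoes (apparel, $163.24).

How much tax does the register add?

Hot soup (large) $7.91: ready-to-eat food → 6.25% → $0.494375
Dish soap $7.80: all other goods → 3.25% → $0.2535
Sundress $30.87: apparel, under $150.00 → 0% → $0.00
Scarf $26.46: apparel, under $150.00 → 0% → $0.00
Picture frame (8x10) $25.52: all other goods → 3.25% → $0.8294
Hot pretzel $3.86: ready-to-eat food → 6.25% → $0.24125
Running shoes $163.24: apparel, $150.00 or more → 9% → $14.6916
Unrounded tax sum = $16.510125 → $16.51

$16.51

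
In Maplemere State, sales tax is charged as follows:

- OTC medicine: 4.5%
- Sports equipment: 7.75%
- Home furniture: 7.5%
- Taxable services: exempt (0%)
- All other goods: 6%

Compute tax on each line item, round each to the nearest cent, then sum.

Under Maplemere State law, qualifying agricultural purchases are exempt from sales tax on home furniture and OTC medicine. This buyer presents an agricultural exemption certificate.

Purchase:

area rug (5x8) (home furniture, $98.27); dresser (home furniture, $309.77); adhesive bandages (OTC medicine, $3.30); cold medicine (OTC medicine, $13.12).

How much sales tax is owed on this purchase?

Area rug (5x8) $98.27: home furniture, buyer-exempt → 0% → $0.00
Dresser $309.77: home furniture, buyer-exempt → 0% → $0.00
Adhesive bandages $3.30: OTC medicine, buyer-exempt → 0% → $0.00
Cold medicine $13.12: OTC medicine, buyer-exempt → 0% → $0.00
Total tax = $0.00

$0.00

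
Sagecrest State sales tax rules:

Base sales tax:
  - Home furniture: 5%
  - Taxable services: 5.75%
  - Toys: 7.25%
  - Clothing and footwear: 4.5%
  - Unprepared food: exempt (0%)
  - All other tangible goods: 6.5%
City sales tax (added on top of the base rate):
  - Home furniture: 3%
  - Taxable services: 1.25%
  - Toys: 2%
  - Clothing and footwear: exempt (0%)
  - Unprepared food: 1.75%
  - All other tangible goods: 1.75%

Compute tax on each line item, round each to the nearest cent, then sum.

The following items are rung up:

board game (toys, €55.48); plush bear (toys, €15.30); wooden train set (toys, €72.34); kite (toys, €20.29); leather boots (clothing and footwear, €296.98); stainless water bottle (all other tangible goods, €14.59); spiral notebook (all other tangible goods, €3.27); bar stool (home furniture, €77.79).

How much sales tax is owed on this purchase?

Board game €55.48: toys → 7.25% + 2% city = 9.25% → €5.13
Plush bear €15.30: toys → 7.25% + 2% city = 9.25% → €1.42
Wooden train set €72.34: toys → 7.25% + 2% city = 9.25% → €6.69
Kite €20.29: toys → 7.25% + 2% city = 9.25% → €1.88
Leather boots €296.98: clothing and footwear → 4.5% + 0% city = 4.5% → €13.36
Stainless water bottle €14.59: all other tangible goods → 6.5% + 1.75% city = 8.25% → €1.20
Spiral notebook €3.27: all other tangible goods → 6.5% + 1.75% city = 8.25% → €0.27
Bar stool €77.79: home furniture → 5% + 3% city = 8% → €6.22
Total tax = €5.13 + €1.42 + €6.69 + €1.88 + €13.36 + €1.20 + €0.27 + €6.22 = €36.17

€36.17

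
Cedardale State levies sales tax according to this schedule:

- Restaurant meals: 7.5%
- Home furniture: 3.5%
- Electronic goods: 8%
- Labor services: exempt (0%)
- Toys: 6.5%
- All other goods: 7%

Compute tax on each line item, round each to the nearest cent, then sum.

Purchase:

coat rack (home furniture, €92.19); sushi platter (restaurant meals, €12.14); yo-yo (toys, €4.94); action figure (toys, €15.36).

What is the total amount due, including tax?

Coat rack €92.19: home furniture → 3.5% → €3.23
Sushi platter €12.14: restaurant meals → 7.5% → €0.91
Yo-yo €4.94: toys → 6.5% → €0.32
Action figure €15.36: toys → 6.5% → €1.00
Subtotal = €124.63; tax = €5.46; total due = €130.09

€130.09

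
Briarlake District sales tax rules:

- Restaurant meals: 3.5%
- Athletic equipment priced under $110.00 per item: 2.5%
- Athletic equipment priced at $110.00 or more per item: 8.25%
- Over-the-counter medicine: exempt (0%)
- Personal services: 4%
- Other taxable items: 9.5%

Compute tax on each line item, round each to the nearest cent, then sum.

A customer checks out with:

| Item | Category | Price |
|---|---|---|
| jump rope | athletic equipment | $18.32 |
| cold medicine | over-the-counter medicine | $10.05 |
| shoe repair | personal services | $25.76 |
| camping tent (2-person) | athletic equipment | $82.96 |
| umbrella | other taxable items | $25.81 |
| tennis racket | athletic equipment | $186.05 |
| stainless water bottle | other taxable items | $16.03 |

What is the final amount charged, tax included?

$387.86

Jump rope $18.32: athletic equipment, under $110.00 → 2.5% → $0.46
Cold medicine $10.05: over-the-counter medicine → 0% → $0.00
Shoe repair $25.76: personal services → 4% → $1.03
Camping tent (2-person) $82.96: athletic equipment, under $110.00 → 2.5% → $2.07
Umbrella $25.81: other taxable items → 9.5% → $2.45
Tennis racket $186.05: athletic equipment, $110.00 or more → 8.25% → $15.35
Stainless water bottle $16.03: other taxable items → 9.5% → $1.52
Subtotal = $364.98; tax = $22.88; total due = $387.86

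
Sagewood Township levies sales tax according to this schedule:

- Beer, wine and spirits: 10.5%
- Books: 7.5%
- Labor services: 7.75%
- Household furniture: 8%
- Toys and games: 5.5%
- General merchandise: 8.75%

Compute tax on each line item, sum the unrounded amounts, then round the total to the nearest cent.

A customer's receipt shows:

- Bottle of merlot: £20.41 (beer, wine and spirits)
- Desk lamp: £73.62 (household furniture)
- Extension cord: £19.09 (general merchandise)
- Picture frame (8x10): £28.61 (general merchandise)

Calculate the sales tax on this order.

£12.21

Bottle of merlot £20.41: beer, wine and spirits → 10.5% → £2.14305
Desk lamp £73.62: household furniture → 8% → £5.8896
Extension cord £19.09: general merchandise → 8.75% → £1.670375
Picture frame (8x10) £28.61: general merchandise → 8.75% → £2.503375
Unrounded tax sum = £12.2064 → £12.21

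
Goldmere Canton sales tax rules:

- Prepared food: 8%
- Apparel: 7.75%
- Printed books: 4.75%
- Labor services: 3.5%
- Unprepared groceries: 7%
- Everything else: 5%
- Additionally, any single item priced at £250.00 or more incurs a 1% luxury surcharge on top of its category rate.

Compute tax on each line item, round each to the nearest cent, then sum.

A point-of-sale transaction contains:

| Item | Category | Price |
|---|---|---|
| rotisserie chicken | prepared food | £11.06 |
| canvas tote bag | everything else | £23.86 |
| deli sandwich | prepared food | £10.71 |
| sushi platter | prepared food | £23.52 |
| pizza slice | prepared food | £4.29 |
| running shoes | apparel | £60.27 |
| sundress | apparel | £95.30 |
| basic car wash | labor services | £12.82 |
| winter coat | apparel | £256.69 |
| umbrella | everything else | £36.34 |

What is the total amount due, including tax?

£576.80

Rotisserie chicken £11.06: prepared food → 8% → £0.88
Canvas tote bag £23.86: everything else → 5% → £1.19
Deli sandwich £10.71: prepared food → 8% → £0.86
Sushi platter £23.52: prepared food → 8% → £1.88
Pizza slice £4.29: prepared food → 8% → £0.34
Running shoes £60.27: apparel → 7.75% → £4.67
Sundress £95.30: apparel → 7.75% → £7.39
Basic car wash £12.82: labor services → 3.5% → £0.45
Winter coat £256.69: apparel → 7.75% + 1% surcharge = 8.75% → £22.46
Umbrella £36.34: everything else → 5% → £1.82
Subtotal = £534.86; tax = £41.94; total due = £576.80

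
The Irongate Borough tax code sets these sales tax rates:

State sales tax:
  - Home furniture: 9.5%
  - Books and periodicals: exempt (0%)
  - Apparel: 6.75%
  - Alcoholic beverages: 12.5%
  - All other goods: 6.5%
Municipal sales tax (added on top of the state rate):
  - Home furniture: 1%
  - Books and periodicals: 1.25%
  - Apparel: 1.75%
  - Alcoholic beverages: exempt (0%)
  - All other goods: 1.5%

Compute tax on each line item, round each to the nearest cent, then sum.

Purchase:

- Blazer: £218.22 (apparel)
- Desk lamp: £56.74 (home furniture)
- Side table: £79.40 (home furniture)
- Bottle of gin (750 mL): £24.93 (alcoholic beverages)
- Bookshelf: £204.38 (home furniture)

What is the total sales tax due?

£57.43

Blazer £218.22: apparel → 6.75% + 1.75% municipal = 8.5% → £18.55
Desk lamp £56.74: home furniture → 9.5% + 1% municipal = 10.5% → £5.96
Side table £79.40: home furniture → 9.5% + 1% municipal = 10.5% → £8.34
Bottle of gin (750 mL) £24.93: alcoholic beverages → 12.5% + 0% municipal = 12.5% → £3.12
Bookshelf £204.38: home furniture → 9.5% + 1% municipal = 10.5% → £21.46
Total tax = £18.55 + £5.96 + £8.34 + £3.12 + £21.46 = £57.43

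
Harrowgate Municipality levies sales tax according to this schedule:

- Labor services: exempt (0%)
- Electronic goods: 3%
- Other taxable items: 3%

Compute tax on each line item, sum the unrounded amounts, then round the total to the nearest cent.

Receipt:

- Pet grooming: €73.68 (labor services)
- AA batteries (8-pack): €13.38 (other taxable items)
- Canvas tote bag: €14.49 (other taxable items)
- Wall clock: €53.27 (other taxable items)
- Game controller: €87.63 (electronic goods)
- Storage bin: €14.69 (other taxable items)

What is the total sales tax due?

€5.50

Pet grooming €73.68: labor services → 0% → €0.00
AA batteries (8-pack) €13.38: other taxable items → 3% → €0.4014
Canvas tote bag €14.49: other taxable items → 3% → €0.4347
Wall clock €53.27: other taxable items → 3% → €1.5981
Game controller €87.63: electronic goods → 3% → €2.6289
Storage bin €14.69: other taxable items → 3% → €0.4407
Unrounded tax sum = €5.5038 → €5.50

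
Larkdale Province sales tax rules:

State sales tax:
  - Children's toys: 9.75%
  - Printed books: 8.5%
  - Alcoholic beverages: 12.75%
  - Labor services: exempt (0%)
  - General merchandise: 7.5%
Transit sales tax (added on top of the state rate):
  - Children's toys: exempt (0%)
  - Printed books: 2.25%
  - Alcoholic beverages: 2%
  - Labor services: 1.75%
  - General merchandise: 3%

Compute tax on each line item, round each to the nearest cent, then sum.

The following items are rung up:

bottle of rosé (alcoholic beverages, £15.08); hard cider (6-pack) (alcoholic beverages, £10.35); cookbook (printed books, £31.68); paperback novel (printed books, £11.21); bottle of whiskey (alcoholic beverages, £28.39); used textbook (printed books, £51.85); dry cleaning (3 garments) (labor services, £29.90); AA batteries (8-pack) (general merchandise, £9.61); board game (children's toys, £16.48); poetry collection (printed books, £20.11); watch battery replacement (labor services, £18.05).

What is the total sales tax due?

£23.75

Bottle of rosé £15.08: alcoholic beverages → 12.75% + 2% transit = 14.75% → £2.22
Hard cider (6-pack) £10.35: alcoholic beverages → 12.75% + 2% transit = 14.75% → £1.53
Cookbook £31.68: printed books → 8.5% + 2.25% transit = 10.75% → £3.41
Paperback novel £11.21: printed books → 8.5% + 2.25% transit = 10.75% → £1.21
Bottle of whiskey £28.39: alcoholic beverages → 12.75% + 2% transit = 14.75% → £4.19
Used textbook £51.85: printed books → 8.5% + 2.25% transit = 10.75% → £5.57
Dry cleaning (3 garments) £29.90: labor services → 0% + 1.75% transit = 1.75% → £0.52
AA batteries (8-pack) £9.61: general merchandise → 7.5% + 3% transit = 10.5% → £1.01
Board game £16.48: children's toys → 9.75% + 0% transit = 9.75% → £1.61
Poetry collection £20.11: printed books → 8.5% + 2.25% transit = 10.75% → £2.16
Watch battery replacement £18.05: labor services → 0% + 1.75% transit = 1.75% → £0.32
Total tax = £2.22 + £1.53 + £3.41 + £1.21 + £4.19 + £5.57 + £0.52 + £1.01 + £1.61 + £2.16 + £0.32 = £23.75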